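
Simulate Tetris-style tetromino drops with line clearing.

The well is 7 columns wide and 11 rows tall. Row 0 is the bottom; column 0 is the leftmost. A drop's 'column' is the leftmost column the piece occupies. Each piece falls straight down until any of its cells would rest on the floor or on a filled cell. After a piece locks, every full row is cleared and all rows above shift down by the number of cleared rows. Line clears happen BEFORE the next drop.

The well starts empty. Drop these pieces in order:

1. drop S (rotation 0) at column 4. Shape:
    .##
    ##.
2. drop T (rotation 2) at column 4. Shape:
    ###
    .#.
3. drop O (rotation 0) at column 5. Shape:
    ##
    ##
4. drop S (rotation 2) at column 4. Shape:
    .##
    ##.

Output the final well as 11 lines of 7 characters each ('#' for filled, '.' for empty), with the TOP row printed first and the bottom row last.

Drop 1: S rot0 at col 4 lands with bottom-row=0; cleared 0 line(s) (total 0); column heights now [0 0 0 0 1 2 2], max=2
Drop 2: T rot2 at col 4 lands with bottom-row=2; cleared 0 line(s) (total 0); column heights now [0 0 0 0 4 4 4], max=4
Drop 3: O rot0 at col 5 lands with bottom-row=4; cleared 0 line(s) (total 0); column heights now [0 0 0 0 4 6 6], max=6
Drop 4: S rot2 at col 4 lands with bottom-row=6; cleared 0 line(s) (total 0); column heights now [0 0 0 0 7 8 8], max=8

Answer: .......
.......
.......
.....##
....##.
.....##
.....##
....###
.....#.
.....##
....##.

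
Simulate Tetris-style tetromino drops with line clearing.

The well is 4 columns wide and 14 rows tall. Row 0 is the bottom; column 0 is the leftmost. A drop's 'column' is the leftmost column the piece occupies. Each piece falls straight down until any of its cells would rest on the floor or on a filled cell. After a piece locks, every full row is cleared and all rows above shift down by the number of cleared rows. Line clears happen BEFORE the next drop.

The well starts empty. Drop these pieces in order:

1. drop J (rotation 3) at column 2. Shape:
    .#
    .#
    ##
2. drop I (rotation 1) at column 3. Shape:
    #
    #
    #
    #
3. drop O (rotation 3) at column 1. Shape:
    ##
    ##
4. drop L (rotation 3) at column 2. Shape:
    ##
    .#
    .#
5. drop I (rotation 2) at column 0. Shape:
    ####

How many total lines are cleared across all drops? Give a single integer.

Answer: 1

Derivation:
Drop 1: J rot3 at col 2 lands with bottom-row=0; cleared 0 line(s) (total 0); column heights now [0 0 1 3], max=3
Drop 2: I rot1 at col 3 lands with bottom-row=3; cleared 0 line(s) (total 0); column heights now [0 0 1 7], max=7
Drop 3: O rot3 at col 1 lands with bottom-row=1; cleared 0 line(s) (total 0); column heights now [0 3 3 7], max=7
Drop 4: L rot3 at col 2 lands with bottom-row=7; cleared 0 line(s) (total 0); column heights now [0 3 10 10], max=10
Drop 5: I rot2 at col 0 lands with bottom-row=10; cleared 1 line(s) (total 1); column heights now [0 3 10 10], max=10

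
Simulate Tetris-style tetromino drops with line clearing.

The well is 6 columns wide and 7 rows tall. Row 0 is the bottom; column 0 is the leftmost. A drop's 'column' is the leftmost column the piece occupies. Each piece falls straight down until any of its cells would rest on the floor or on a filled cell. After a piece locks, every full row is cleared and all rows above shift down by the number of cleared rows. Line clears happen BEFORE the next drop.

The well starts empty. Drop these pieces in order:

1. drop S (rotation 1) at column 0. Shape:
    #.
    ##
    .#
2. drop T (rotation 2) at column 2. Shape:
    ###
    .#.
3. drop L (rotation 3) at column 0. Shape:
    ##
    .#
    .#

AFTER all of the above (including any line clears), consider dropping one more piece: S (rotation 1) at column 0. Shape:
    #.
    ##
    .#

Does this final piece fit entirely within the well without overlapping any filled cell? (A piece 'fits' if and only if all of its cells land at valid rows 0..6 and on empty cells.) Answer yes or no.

Drop 1: S rot1 at col 0 lands with bottom-row=0; cleared 0 line(s) (total 0); column heights now [3 2 0 0 0 0], max=3
Drop 2: T rot2 at col 2 lands with bottom-row=0; cleared 0 line(s) (total 0); column heights now [3 2 2 2 2 0], max=3
Drop 3: L rot3 at col 0 lands with bottom-row=2; cleared 0 line(s) (total 0); column heights now [5 5 2 2 2 0], max=5
Test piece S rot1 at col 0 (width 2): heights before test = [5 5 2 2 2 0]; fits = False

Answer: no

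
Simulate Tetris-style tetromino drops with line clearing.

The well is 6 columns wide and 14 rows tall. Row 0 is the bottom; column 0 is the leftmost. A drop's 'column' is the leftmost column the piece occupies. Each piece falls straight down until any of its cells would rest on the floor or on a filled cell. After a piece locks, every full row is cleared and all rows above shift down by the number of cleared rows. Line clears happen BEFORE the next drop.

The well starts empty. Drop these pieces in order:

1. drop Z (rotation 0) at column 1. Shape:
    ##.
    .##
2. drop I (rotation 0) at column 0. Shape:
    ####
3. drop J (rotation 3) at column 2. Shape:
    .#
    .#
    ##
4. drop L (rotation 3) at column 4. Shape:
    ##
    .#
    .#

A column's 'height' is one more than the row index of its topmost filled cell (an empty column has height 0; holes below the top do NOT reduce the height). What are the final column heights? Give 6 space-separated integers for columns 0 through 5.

Answer: 0 2 3 5 0 2

Derivation:
Drop 1: Z rot0 at col 1 lands with bottom-row=0; cleared 0 line(s) (total 0); column heights now [0 2 2 1 0 0], max=2
Drop 2: I rot0 at col 0 lands with bottom-row=2; cleared 0 line(s) (total 0); column heights now [3 3 3 3 0 0], max=3
Drop 3: J rot3 at col 2 lands with bottom-row=3; cleared 0 line(s) (total 0); column heights now [3 3 4 6 0 0], max=6
Drop 4: L rot3 at col 4 lands with bottom-row=0; cleared 1 line(s) (total 1); column heights now [0 2 3 5 0 2], max=5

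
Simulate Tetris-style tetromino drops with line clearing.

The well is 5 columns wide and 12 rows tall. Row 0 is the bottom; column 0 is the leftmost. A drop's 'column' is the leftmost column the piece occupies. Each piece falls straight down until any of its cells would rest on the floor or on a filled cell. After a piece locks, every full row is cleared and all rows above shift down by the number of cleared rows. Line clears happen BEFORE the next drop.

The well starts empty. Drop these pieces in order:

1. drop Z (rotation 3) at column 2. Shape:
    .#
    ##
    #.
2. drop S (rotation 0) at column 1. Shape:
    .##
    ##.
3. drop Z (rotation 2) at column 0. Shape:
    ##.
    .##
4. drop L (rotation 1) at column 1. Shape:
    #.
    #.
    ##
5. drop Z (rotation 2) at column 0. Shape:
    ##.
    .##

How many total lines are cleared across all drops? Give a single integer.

Answer: 0

Derivation:
Drop 1: Z rot3 at col 2 lands with bottom-row=0; cleared 0 line(s) (total 0); column heights now [0 0 2 3 0], max=3
Drop 2: S rot0 at col 1 lands with bottom-row=2; cleared 0 line(s) (total 0); column heights now [0 3 4 4 0], max=4
Drop 3: Z rot2 at col 0 lands with bottom-row=4; cleared 0 line(s) (total 0); column heights now [6 6 5 4 0], max=6
Drop 4: L rot1 at col 1 lands with bottom-row=6; cleared 0 line(s) (total 0); column heights now [6 9 7 4 0], max=9
Drop 5: Z rot2 at col 0 lands with bottom-row=9; cleared 0 line(s) (total 0); column heights now [11 11 10 4 0], max=11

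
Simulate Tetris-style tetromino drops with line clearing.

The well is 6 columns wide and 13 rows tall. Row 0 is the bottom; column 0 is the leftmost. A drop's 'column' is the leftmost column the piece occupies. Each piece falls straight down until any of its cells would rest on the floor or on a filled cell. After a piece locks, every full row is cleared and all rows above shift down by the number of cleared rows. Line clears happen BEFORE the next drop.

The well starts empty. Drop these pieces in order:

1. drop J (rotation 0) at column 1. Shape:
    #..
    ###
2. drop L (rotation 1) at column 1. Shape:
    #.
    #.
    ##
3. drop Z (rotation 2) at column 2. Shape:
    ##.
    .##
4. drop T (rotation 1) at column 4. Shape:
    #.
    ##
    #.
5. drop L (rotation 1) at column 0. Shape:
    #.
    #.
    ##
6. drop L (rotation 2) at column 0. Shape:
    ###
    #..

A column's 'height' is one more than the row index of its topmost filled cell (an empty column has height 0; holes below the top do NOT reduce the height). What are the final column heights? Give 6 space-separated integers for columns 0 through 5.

Drop 1: J rot0 at col 1 lands with bottom-row=0; cleared 0 line(s) (total 0); column heights now [0 2 1 1 0 0], max=2
Drop 2: L rot1 at col 1 lands with bottom-row=2; cleared 0 line(s) (total 0); column heights now [0 5 3 1 0 0], max=5
Drop 3: Z rot2 at col 2 lands with bottom-row=2; cleared 0 line(s) (total 0); column heights now [0 5 4 4 3 0], max=5
Drop 4: T rot1 at col 4 lands with bottom-row=3; cleared 0 line(s) (total 0); column heights now [0 5 4 4 6 5], max=6
Drop 5: L rot1 at col 0 lands with bottom-row=5; cleared 0 line(s) (total 0); column heights now [8 6 4 4 6 5], max=8
Drop 6: L rot2 at col 0 lands with bottom-row=8; cleared 0 line(s) (total 0); column heights now [10 10 10 4 6 5], max=10

Answer: 10 10 10 4 6 5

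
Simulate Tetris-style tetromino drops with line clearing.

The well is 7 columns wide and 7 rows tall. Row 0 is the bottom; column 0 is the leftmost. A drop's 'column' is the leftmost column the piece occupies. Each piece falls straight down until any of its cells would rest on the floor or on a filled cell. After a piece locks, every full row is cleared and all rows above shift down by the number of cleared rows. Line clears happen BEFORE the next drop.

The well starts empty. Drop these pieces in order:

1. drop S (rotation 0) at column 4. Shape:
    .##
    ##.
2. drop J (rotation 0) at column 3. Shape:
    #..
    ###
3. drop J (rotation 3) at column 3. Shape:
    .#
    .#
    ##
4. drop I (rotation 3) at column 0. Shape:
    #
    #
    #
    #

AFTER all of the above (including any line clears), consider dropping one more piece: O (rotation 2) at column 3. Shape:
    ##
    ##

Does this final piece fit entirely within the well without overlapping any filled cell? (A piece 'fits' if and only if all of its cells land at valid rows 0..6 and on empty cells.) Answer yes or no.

Answer: no

Derivation:
Drop 1: S rot0 at col 4 lands with bottom-row=0; cleared 0 line(s) (total 0); column heights now [0 0 0 0 1 2 2], max=2
Drop 2: J rot0 at col 3 lands with bottom-row=2; cleared 0 line(s) (total 0); column heights now [0 0 0 4 3 3 2], max=4
Drop 3: J rot3 at col 3 lands with bottom-row=4; cleared 0 line(s) (total 0); column heights now [0 0 0 5 7 3 2], max=7
Drop 4: I rot3 at col 0 lands with bottom-row=0; cleared 0 line(s) (total 0); column heights now [4 0 0 5 7 3 2], max=7
Test piece O rot2 at col 3 (width 2): heights before test = [4 0 0 5 7 3 2]; fits = False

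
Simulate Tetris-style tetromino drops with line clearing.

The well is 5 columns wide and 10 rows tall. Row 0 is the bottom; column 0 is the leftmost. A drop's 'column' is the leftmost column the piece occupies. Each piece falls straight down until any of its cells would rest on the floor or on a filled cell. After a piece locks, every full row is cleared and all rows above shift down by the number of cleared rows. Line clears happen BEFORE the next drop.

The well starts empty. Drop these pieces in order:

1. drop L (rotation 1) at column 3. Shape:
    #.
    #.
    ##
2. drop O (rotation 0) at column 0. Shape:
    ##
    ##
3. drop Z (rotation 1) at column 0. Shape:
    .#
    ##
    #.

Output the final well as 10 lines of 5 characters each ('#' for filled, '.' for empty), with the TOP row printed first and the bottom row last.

Drop 1: L rot1 at col 3 lands with bottom-row=0; cleared 0 line(s) (total 0); column heights now [0 0 0 3 1], max=3
Drop 2: O rot0 at col 0 lands with bottom-row=0; cleared 0 line(s) (total 0); column heights now [2 2 0 3 1], max=3
Drop 3: Z rot1 at col 0 lands with bottom-row=2; cleared 0 line(s) (total 0); column heights now [4 5 0 3 1], max=5

Answer: .....
.....
.....
.....
.....
.#...
##...
#..#.
##.#.
##.##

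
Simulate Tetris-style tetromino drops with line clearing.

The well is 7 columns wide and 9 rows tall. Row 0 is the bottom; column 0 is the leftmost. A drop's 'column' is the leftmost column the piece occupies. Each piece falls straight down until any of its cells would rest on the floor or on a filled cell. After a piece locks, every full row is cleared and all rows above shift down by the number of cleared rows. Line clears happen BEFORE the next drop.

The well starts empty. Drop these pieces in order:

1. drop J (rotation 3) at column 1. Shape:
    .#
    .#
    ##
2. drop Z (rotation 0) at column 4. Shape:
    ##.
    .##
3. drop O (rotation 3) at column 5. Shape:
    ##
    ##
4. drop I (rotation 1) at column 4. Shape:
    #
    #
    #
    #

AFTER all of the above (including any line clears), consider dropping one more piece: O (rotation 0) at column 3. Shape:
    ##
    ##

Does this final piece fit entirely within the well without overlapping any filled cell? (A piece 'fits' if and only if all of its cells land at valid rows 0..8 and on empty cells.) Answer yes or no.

Drop 1: J rot3 at col 1 lands with bottom-row=0; cleared 0 line(s) (total 0); column heights now [0 1 3 0 0 0 0], max=3
Drop 2: Z rot0 at col 4 lands with bottom-row=0; cleared 0 line(s) (total 0); column heights now [0 1 3 0 2 2 1], max=3
Drop 3: O rot3 at col 5 lands with bottom-row=2; cleared 0 line(s) (total 0); column heights now [0 1 3 0 2 4 4], max=4
Drop 4: I rot1 at col 4 lands with bottom-row=2; cleared 0 line(s) (total 0); column heights now [0 1 3 0 6 4 4], max=6
Test piece O rot0 at col 3 (width 2): heights before test = [0 1 3 0 6 4 4]; fits = True

Answer: yes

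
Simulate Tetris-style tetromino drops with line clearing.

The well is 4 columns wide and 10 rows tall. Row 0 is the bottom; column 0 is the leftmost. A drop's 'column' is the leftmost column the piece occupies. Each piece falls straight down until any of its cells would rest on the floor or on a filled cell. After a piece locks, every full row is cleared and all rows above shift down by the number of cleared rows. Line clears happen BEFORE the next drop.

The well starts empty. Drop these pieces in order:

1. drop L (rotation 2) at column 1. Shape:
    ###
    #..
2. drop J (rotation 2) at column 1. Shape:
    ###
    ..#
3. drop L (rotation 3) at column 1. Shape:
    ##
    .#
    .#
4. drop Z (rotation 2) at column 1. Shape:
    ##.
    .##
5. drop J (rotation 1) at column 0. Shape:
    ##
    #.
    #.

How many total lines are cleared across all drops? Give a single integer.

Answer: 0

Derivation:
Drop 1: L rot2 at col 1 lands with bottom-row=0; cleared 0 line(s) (total 0); column heights now [0 2 2 2], max=2
Drop 2: J rot2 at col 1 lands with bottom-row=2; cleared 0 line(s) (total 0); column heights now [0 4 4 4], max=4
Drop 3: L rot3 at col 1 lands with bottom-row=4; cleared 0 line(s) (total 0); column heights now [0 7 7 4], max=7
Drop 4: Z rot2 at col 1 lands with bottom-row=7; cleared 0 line(s) (total 0); column heights now [0 9 9 8], max=9
Drop 5: J rot1 at col 0 lands with bottom-row=7; cleared 0 line(s) (total 0); column heights now [10 10 9 8], max=10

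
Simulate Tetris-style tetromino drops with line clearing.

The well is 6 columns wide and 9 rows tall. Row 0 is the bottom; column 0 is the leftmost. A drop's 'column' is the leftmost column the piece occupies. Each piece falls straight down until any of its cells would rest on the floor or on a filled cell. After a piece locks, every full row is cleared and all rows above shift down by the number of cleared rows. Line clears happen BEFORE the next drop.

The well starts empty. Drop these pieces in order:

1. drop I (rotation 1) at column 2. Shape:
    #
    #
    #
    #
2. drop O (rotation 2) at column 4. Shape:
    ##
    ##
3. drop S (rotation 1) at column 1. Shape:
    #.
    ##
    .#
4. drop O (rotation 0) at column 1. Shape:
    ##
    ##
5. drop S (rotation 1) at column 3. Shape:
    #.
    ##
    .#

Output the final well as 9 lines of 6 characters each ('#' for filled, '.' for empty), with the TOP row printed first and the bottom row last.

Drop 1: I rot1 at col 2 lands with bottom-row=0; cleared 0 line(s) (total 0); column heights now [0 0 4 0 0 0], max=4
Drop 2: O rot2 at col 4 lands with bottom-row=0; cleared 0 line(s) (total 0); column heights now [0 0 4 0 2 2], max=4
Drop 3: S rot1 at col 1 lands with bottom-row=4; cleared 0 line(s) (total 0); column heights now [0 7 6 0 2 2], max=7
Drop 4: O rot0 at col 1 lands with bottom-row=7; cleared 0 line(s) (total 0); column heights now [0 9 9 0 2 2], max=9
Drop 5: S rot1 at col 3 lands with bottom-row=2; cleared 0 line(s) (total 0); column heights now [0 9 9 5 4 2], max=9

Answer: .##...
.##...
.#....
.##...
..##..
..###.
..#.#.
..#.##
..#.##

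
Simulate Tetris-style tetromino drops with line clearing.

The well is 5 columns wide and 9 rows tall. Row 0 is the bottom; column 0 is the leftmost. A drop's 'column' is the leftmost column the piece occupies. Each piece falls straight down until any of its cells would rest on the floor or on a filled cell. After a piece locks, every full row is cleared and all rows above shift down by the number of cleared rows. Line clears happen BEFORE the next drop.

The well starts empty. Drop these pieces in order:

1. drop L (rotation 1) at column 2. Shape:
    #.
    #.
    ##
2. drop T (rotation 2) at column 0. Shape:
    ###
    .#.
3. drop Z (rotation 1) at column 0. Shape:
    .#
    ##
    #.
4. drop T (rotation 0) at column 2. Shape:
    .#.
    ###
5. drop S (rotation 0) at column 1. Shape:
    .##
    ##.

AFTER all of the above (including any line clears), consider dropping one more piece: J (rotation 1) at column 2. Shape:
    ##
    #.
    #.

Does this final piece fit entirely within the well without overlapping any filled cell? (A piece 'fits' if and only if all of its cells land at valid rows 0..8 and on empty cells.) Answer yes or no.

Drop 1: L rot1 at col 2 lands with bottom-row=0; cleared 0 line(s) (total 0); column heights now [0 0 3 1 0], max=3
Drop 2: T rot2 at col 0 lands with bottom-row=2; cleared 0 line(s) (total 0); column heights now [4 4 4 1 0], max=4
Drop 3: Z rot1 at col 0 lands with bottom-row=4; cleared 0 line(s) (total 0); column heights now [6 7 4 1 0], max=7
Drop 4: T rot0 at col 2 lands with bottom-row=4; cleared 0 line(s) (total 0); column heights now [6 7 5 6 5], max=7
Drop 5: S rot0 at col 1 lands with bottom-row=7; cleared 0 line(s) (total 0); column heights now [6 8 9 9 5], max=9
Test piece J rot1 at col 2 (width 2): heights before test = [6 8 9 9 5]; fits = False

Answer: no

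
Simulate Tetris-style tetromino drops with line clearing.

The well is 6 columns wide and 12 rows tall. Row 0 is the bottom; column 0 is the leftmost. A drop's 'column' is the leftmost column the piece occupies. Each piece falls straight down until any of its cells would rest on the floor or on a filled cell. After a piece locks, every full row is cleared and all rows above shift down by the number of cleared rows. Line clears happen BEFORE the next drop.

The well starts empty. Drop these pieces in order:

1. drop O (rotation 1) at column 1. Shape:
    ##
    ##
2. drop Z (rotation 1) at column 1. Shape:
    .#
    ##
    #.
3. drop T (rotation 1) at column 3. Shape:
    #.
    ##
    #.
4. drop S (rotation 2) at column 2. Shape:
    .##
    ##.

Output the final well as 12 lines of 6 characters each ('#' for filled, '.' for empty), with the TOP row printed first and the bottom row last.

Drop 1: O rot1 at col 1 lands with bottom-row=0; cleared 0 line(s) (total 0); column heights now [0 2 2 0 0 0], max=2
Drop 2: Z rot1 at col 1 lands with bottom-row=2; cleared 0 line(s) (total 0); column heights now [0 4 5 0 0 0], max=5
Drop 3: T rot1 at col 3 lands with bottom-row=0; cleared 0 line(s) (total 0); column heights now [0 4 5 3 2 0], max=5
Drop 4: S rot2 at col 2 lands with bottom-row=5; cleared 0 line(s) (total 0); column heights now [0 4 6 7 7 0], max=7

Answer: ......
......
......
......
......
...##.
..##..
..#...
.##...
.#.#..
.####.
.###..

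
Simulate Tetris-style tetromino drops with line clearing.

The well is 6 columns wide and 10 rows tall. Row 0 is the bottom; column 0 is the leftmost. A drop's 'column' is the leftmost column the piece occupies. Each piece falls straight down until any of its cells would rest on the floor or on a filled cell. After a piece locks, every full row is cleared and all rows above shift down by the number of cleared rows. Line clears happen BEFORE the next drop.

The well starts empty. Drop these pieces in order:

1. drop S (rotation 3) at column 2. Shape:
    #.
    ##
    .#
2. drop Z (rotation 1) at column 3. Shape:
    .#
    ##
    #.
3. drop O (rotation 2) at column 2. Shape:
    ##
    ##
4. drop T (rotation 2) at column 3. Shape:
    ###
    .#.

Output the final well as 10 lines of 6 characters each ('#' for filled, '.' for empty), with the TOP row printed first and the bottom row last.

Drop 1: S rot3 at col 2 lands with bottom-row=0; cleared 0 line(s) (total 0); column heights now [0 0 3 2 0 0], max=3
Drop 2: Z rot1 at col 3 lands with bottom-row=2; cleared 0 line(s) (total 0); column heights now [0 0 3 4 5 0], max=5
Drop 3: O rot2 at col 2 lands with bottom-row=4; cleared 0 line(s) (total 0); column heights now [0 0 6 6 5 0], max=6
Drop 4: T rot2 at col 3 lands with bottom-row=5; cleared 0 line(s) (total 0); column heights now [0 0 6 7 7 7], max=7

Answer: ......
......
......
...###
..###.
..###.
...##.
..##..
..##..
...#..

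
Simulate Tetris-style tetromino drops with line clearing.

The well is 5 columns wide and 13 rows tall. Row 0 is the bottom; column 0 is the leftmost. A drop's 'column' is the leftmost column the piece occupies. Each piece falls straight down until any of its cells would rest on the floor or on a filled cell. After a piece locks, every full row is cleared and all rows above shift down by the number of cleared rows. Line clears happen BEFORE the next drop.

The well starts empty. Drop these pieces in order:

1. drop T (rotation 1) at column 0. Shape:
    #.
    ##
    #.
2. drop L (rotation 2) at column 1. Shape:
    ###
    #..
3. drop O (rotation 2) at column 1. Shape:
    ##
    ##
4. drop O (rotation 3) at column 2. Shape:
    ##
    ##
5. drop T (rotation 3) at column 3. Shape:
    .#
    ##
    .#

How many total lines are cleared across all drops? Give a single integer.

Drop 1: T rot1 at col 0 lands with bottom-row=0; cleared 0 line(s) (total 0); column heights now [3 2 0 0 0], max=3
Drop 2: L rot2 at col 1 lands with bottom-row=2; cleared 0 line(s) (total 0); column heights now [3 4 4 4 0], max=4
Drop 3: O rot2 at col 1 lands with bottom-row=4; cleared 0 line(s) (total 0); column heights now [3 6 6 4 0], max=6
Drop 4: O rot3 at col 2 lands with bottom-row=6; cleared 0 line(s) (total 0); column heights now [3 6 8 8 0], max=8
Drop 5: T rot3 at col 3 lands with bottom-row=7; cleared 0 line(s) (total 0); column heights now [3 6 8 9 10], max=10

Answer: 0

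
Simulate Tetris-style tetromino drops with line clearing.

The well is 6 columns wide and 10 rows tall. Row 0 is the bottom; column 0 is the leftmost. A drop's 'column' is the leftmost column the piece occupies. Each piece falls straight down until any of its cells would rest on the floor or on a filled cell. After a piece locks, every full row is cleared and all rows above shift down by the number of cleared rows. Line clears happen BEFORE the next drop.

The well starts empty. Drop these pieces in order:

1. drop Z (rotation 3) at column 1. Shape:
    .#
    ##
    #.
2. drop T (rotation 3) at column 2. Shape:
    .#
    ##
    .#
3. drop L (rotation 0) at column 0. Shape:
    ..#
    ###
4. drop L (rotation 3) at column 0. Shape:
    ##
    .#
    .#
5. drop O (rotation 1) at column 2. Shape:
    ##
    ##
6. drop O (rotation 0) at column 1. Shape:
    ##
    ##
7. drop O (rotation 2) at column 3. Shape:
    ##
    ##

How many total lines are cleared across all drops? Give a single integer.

Answer: 0

Derivation:
Drop 1: Z rot3 at col 1 lands with bottom-row=0; cleared 0 line(s) (total 0); column heights now [0 2 3 0 0 0], max=3
Drop 2: T rot3 at col 2 lands with bottom-row=2; cleared 0 line(s) (total 0); column heights now [0 2 4 5 0 0], max=5
Drop 3: L rot0 at col 0 lands with bottom-row=4; cleared 0 line(s) (total 0); column heights now [5 5 6 5 0 0], max=6
Drop 4: L rot3 at col 0 lands with bottom-row=5; cleared 0 line(s) (total 0); column heights now [8 8 6 5 0 0], max=8
Drop 5: O rot1 at col 2 lands with bottom-row=6; cleared 0 line(s) (total 0); column heights now [8 8 8 8 0 0], max=8
Drop 6: O rot0 at col 1 lands with bottom-row=8; cleared 0 line(s) (total 0); column heights now [8 10 10 8 0 0], max=10
Drop 7: O rot2 at col 3 lands with bottom-row=8; cleared 0 line(s) (total 0); column heights now [8 10 10 10 10 0], max=10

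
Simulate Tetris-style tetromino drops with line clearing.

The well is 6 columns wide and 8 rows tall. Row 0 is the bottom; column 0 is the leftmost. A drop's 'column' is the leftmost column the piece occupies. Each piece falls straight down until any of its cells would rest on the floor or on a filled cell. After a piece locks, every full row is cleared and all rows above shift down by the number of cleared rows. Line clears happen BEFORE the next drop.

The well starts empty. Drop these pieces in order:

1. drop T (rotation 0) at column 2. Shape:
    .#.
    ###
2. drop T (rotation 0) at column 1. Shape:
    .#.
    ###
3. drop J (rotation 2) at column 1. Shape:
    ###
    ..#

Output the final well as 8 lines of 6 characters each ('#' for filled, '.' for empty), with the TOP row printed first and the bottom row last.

Answer: ......
......
......
.###..
..##..
.###..
...#..
..###.

Derivation:
Drop 1: T rot0 at col 2 lands with bottom-row=0; cleared 0 line(s) (total 0); column heights now [0 0 1 2 1 0], max=2
Drop 2: T rot0 at col 1 lands with bottom-row=2; cleared 0 line(s) (total 0); column heights now [0 3 4 3 1 0], max=4
Drop 3: J rot2 at col 1 lands with bottom-row=3; cleared 0 line(s) (total 0); column heights now [0 5 5 5 1 0], max=5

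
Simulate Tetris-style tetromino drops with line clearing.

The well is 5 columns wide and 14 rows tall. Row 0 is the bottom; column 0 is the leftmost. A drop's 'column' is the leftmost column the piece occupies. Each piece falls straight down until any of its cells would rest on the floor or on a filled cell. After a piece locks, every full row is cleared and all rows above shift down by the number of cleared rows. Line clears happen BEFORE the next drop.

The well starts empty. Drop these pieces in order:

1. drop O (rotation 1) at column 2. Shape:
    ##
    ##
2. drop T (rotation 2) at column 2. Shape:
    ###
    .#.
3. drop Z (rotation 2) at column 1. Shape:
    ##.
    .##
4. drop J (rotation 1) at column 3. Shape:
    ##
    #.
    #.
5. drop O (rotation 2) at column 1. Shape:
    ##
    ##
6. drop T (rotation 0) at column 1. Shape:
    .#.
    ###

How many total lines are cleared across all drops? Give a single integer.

Answer: 0

Derivation:
Drop 1: O rot1 at col 2 lands with bottom-row=0; cleared 0 line(s) (total 0); column heights now [0 0 2 2 0], max=2
Drop 2: T rot2 at col 2 lands with bottom-row=2; cleared 0 line(s) (total 0); column heights now [0 0 4 4 4], max=4
Drop 3: Z rot2 at col 1 lands with bottom-row=4; cleared 0 line(s) (total 0); column heights now [0 6 6 5 4], max=6
Drop 4: J rot1 at col 3 lands with bottom-row=5; cleared 0 line(s) (total 0); column heights now [0 6 6 8 8], max=8
Drop 5: O rot2 at col 1 lands with bottom-row=6; cleared 0 line(s) (total 0); column heights now [0 8 8 8 8], max=8
Drop 6: T rot0 at col 1 lands with bottom-row=8; cleared 0 line(s) (total 0); column heights now [0 9 10 9 8], max=10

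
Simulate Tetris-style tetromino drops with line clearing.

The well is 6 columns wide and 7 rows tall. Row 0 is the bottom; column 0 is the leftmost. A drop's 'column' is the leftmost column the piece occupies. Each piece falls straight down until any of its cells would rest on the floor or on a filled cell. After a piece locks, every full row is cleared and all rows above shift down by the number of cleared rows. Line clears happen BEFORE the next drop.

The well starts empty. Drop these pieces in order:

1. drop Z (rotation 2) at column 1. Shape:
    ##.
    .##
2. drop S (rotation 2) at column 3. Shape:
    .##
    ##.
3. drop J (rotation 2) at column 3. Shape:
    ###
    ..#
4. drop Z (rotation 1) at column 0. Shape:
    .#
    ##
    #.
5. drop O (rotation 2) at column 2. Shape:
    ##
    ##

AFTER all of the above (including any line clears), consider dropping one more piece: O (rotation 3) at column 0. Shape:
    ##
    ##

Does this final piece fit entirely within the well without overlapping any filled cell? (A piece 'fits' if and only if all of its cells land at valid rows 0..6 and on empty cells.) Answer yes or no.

Answer: yes

Derivation:
Drop 1: Z rot2 at col 1 lands with bottom-row=0; cleared 0 line(s) (total 0); column heights now [0 2 2 1 0 0], max=2
Drop 2: S rot2 at col 3 lands with bottom-row=1; cleared 0 line(s) (total 0); column heights now [0 2 2 2 3 3], max=3
Drop 3: J rot2 at col 3 lands with bottom-row=3; cleared 0 line(s) (total 0); column heights now [0 2 2 5 5 5], max=5
Drop 4: Z rot1 at col 0 lands with bottom-row=1; cleared 0 line(s) (total 0); column heights now [3 4 2 5 5 5], max=5
Drop 5: O rot2 at col 2 lands with bottom-row=5; cleared 0 line(s) (total 0); column heights now [3 4 7 7 5 5], max=7
Test piece O rot3 at col 0 (width 2): heights before test = [3 4 7 7 5 5]; fits = True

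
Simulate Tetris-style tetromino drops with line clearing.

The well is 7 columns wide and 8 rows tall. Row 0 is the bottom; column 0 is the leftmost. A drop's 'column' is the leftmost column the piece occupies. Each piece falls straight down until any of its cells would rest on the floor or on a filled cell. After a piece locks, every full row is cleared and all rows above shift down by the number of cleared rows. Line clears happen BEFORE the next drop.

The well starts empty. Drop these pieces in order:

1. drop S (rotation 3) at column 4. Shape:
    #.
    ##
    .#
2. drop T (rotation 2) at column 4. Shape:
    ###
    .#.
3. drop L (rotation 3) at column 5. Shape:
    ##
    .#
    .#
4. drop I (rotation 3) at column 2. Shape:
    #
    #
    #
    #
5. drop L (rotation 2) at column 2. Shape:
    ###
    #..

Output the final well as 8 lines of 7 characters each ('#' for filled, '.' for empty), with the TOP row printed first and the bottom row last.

Drop 1: S rot3 at col 4 lands with bottom-row=0; cleared 0 line(s) (total 0); column heights now [0 0 0 0 3 2 0], max=3
Drop 2: T rot2 at col 4 lands with bottom-row=2; cleared 0 line(s) (total 0); column heights now [0 0 0 0 4 4 4], max=4
Drop 3: L rot3 at col 5 lands with bottom-row=4; cleared 0 line(s) (total 0); column heights now [0 0 0 0 4 7 7], max=7
Drop 4: I rot3 at col 2 lands with bottom-row=0; cleared 0 line(s) (total 0); column heights now [0 0 4 0 4 7 7], max=7
Drop 5: L rot2 at col 2 lands with bottom-row=4; cleared 0 line(s) (total 0); column heights now [0 0 6 6 6 7 7], max=7

Answer: .......
.....##
..###.#
..#...#
..#.###
..#.##.
..#.##.
..#..#.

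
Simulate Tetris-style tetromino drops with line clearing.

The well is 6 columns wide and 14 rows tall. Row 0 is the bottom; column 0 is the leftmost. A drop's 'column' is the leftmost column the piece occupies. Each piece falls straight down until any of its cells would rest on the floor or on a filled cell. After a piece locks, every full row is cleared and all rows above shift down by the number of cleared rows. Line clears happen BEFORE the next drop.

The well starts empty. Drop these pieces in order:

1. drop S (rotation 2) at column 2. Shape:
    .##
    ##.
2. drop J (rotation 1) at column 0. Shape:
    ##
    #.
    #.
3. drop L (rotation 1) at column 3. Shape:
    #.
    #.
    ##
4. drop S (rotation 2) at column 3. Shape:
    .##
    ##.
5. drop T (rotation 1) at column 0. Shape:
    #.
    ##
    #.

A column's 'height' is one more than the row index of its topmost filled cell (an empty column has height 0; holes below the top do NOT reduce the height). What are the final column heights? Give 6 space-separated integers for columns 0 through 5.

Drop 1: S rot2 at col 2 lands with bottom-row=0; cleared 0 line(s) (total 0); column heights now [0 0 1 2 2 0], max=2
Drop 2: J rot1 at col 0 lands with bottom-row=0; cleared 0 line(s) (total 0); column heights now [3 3 1 2 2 0], max=3
Drop 3: L rot1 at col 3 lands with bottom-row=2; cleared 0 line(s) (total 0); column heights now [3 3 1 5 3 0], max=5
Drop 4: S rot2 at col 3 lands with bottom-row=5; cleared 0 line(s) (total 0); column heights now [3 3 1 6 7 7], max=7
Drop 5: T rot1 at col 0 lands with bottom-row=3; cleared 0 line(s) (total 0); column heights now [6 5 1 6 7 7], max=7

Answer: 6 5 1 6 7 7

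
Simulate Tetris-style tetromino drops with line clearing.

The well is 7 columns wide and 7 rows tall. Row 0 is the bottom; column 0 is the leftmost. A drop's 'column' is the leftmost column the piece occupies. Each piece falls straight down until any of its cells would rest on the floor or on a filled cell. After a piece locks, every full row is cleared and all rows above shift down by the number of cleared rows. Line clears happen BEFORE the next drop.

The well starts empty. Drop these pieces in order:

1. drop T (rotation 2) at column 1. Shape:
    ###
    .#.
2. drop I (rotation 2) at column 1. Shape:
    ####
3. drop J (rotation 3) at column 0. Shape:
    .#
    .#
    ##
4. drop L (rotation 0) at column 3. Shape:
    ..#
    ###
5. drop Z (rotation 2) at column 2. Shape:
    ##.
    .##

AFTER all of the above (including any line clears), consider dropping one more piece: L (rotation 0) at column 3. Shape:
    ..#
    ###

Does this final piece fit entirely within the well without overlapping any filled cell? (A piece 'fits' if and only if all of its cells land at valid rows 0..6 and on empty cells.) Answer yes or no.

Answer: no

Derivation:
Drop 1: T rot2 at col 1 lands with bottom-row=0; cleared 0 line(s) (total 0); column heights now [0 2 2 2 0 0 0], max=2
Drop 2: I rot2 at col 1 lands with bottom-row=2; cleared 0 line(s) (total 0); column heights now [0 3 3 3 3 0 0], max=3
Drop 3: J rot3 at col 0 lands with bottom-row=3; cleared 0 line(s) (total 0); column heights now [4 6 3 3 3 0 0], max=6
Drop 4: L rot0 at col 3 lands with bottom-row=3; cleared 0 line(s) (total 0); column heights now [4 6 3 4 4 5 0], max=6
Drop 5: Z rot2 at col 2 lands with bottom-row=4; cleared 0 line(s) (total 0); column heights now [4 6 6 6 5 5 0], max=6
Test piece L rot0 at col 3 (width 3): heights before test = [4 6 6 6 5 5 0]; fits = False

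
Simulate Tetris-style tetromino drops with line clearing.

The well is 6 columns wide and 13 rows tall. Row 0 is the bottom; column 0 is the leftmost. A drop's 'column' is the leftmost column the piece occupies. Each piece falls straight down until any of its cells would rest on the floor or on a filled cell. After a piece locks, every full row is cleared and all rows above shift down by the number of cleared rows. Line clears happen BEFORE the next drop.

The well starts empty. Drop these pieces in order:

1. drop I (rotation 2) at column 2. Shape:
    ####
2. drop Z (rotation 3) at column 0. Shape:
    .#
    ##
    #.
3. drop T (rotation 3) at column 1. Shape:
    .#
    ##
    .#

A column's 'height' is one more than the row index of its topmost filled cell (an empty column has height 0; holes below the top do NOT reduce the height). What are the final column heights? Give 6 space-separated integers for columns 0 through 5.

Drop 1: I rot2 at col 2 lands with bottom-row=0; cleared 0 line(s) (total 0); column heights now [0 0 1 1 1 1], max=1
Drop 2: Z rot3 at col 0 lands with bottom-row=0; cleared 0 line(s) (total 0); column heights now [2 3 1 1 1 1], max=3
Drop 3: T rot3 at col 1 lands with bottom-row=2; cleared 0 line(s) (total 0); column heights now [2 4 5 1 1 1], max=5

Answer: 2 4 5 1 1 1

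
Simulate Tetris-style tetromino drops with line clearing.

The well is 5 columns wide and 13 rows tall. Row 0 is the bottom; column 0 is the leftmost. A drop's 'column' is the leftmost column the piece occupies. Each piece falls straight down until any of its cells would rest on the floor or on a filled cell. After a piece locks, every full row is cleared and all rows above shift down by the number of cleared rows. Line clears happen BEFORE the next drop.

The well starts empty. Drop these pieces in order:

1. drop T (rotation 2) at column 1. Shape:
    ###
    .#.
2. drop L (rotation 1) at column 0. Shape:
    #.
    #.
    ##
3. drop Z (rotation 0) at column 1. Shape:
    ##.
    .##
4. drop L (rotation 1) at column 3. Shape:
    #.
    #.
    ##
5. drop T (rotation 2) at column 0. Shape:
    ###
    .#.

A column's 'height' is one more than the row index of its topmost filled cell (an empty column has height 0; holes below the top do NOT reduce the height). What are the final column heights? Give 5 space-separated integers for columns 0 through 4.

Drop 1: T rot2 at col 1 lands with bottom-row=0; cleared 0 line(s) (total 0); column heights now [0 2 2 2 0], max=2
Drop 2: L rot1 at col 0 lands with bottom-row=2; cleared 0 line(s) (total 0); column heights now [5 3 2 2 0], max=5
Drop 3: Z rot0 at col 1 lands with bottom-row=2; cleared 0 line(s) (total 0); column heights now [5 4 4 3 0], max=5
Drop 4: L rot1 at col 3 lands with bottom-row=3; cleared 1 line(s) (total 1); column heights now [4 3 3 5 0], max=5
Drop 5: T rot2 at col 0 lands with bottom-row=3; cleared 0 line(s) (total 1); column heights now [5 5 5 5 0], max=5

Answer: 5 5 5 5 0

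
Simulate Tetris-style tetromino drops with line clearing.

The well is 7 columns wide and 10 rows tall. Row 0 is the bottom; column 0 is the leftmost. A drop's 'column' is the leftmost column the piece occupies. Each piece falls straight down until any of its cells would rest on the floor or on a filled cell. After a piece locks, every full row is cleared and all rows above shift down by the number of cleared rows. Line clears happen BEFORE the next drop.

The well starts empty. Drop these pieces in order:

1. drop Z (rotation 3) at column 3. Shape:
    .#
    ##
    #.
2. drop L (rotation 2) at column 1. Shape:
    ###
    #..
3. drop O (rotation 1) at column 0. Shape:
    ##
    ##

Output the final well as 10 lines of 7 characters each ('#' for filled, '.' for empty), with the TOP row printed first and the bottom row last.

Answer: .......
.......
.......
.......
.......
##.....
##.....
.####..
.#.##..
...#...

Derivation:
Drop 1: Z rot3 at col 3 lands with bottom-row=0; cleared 0 line(s) (total 0); column heights now [0 0 0 2 3 0 0], max=3
Drop 2: L rot2 at col 1 lands with bottom-row=1; cleared 0 line(s) (total 0); column heights now [0 3 3 3 3 0 0], max=3
Drop 3: O rot1 at col 0 lands with bottom-row=3; cleared 0 line(s) (total 0); column heights now [5 5 3 3 3 0 0], max=5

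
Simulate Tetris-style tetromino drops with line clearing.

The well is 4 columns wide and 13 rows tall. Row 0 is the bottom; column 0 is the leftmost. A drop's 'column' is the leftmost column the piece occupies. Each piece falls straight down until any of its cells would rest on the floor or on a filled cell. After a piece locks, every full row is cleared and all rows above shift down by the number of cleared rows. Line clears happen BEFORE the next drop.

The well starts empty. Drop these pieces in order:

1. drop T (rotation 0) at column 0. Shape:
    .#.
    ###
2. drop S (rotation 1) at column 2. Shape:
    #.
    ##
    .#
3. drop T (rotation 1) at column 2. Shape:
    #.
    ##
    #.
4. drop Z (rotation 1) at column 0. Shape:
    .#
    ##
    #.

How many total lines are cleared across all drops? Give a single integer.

Answer: 2

Derivation:
Drop 1: T rot0 at col 0 lands with bottom-row=0; cleared 0 line(s) (total 0); column heights now [1 2 1 0], max=2
Drop 2: S rot1 at col 2 lands with bottom-row=0; cleared 1 line(s) (total 1); column heights now [0 1 2 1], max=2
Drop 3: T rot1 at col 2 lands with bottom-row=2; cleared 0 line(s) (total 1); column heights now [0 1 5 4], max=5
Drop 4: Z rot1 at col 0 lands with bottom-row=0; cleared 1 line(s) (total 2); column heights now [1 2 4 3], max=4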